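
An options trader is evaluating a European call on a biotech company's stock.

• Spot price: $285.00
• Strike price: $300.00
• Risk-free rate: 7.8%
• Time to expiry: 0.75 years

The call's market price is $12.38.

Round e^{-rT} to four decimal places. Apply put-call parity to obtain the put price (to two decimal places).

$10.34

e^(−rT) = e^(−0.078·0.75) = 0.9432
Put-call parity: C − P = S − K·e^(−rT) = 285 − 300·0.9432 = 285 − 282.9600 = 2.0400
P = C − (C − P) = 12.38 − (2.0400) = 10.3400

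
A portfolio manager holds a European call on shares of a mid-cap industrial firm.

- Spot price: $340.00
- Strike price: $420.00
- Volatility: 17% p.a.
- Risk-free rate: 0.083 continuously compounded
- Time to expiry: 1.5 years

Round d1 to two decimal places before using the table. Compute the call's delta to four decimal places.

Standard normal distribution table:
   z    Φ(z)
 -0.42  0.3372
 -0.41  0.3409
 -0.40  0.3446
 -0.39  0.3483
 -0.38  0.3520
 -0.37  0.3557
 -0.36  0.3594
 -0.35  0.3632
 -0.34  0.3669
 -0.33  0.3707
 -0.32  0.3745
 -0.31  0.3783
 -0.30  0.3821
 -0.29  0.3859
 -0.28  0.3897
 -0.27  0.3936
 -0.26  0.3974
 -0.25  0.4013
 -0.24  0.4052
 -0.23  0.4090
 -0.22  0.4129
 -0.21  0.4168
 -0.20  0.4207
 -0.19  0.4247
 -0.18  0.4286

0.3783

T = 1.5;  σ√T = 0.2082
d₁ = [ln(340/420) + (0.083 + ½·0.17²)·1.5] / (σ√T) = (-0.2113 + 0.1462) / 0.2082 = -0.3128 which rounds to -0.31
N(d₁) = N(-0.31) = 0.3783
Δ_call = N(d₁) = 0.3783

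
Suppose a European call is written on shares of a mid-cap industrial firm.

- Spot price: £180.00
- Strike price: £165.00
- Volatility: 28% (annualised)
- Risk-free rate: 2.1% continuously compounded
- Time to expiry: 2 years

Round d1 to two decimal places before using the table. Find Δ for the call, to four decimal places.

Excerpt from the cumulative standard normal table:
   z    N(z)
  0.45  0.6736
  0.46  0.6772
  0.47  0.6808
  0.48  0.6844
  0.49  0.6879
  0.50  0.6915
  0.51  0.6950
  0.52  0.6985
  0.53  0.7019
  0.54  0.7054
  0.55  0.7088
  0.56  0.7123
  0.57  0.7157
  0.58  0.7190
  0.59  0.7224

σ√T = 0.28·√2 = 0.3960
d₁ = [ln(180/165) + (0.021 + 0.28²/2)·2] / 0.3960 = [0.0870 + 0.1204] / 0.3960 = 0.5238 → 0.52
N(d₁) = N(0.52) = 0.6985
Δ_call = N(d₁) = 0.6985

0.6985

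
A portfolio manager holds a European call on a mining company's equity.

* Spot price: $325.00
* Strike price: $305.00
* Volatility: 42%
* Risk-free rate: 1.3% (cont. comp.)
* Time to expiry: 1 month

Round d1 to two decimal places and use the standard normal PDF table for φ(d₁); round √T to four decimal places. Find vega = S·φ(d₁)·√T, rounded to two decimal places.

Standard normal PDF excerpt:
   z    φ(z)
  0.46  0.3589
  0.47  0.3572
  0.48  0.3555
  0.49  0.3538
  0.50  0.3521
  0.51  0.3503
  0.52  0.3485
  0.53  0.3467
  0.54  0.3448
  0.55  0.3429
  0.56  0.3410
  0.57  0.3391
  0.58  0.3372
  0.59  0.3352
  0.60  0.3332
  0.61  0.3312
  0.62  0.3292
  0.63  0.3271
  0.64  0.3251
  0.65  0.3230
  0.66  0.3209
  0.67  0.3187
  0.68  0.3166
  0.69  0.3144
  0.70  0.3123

31.45

σ√T = 0.42·√0.08333 = 0.1212
d₁ = [ln(325/305) + (0.013 + 0.42²/2)·0.08333] / 0.1212 = [0.0635 + 0.0084] / 0.1212 = 0.5934 ⇒ 0.59
√T = √0.08333 = 0.2887
φ(d₁) = φ(0.59) = 0.3352
vega = S·φ(d₁)·√T = 325·0.3352·0.2887 = 31.4510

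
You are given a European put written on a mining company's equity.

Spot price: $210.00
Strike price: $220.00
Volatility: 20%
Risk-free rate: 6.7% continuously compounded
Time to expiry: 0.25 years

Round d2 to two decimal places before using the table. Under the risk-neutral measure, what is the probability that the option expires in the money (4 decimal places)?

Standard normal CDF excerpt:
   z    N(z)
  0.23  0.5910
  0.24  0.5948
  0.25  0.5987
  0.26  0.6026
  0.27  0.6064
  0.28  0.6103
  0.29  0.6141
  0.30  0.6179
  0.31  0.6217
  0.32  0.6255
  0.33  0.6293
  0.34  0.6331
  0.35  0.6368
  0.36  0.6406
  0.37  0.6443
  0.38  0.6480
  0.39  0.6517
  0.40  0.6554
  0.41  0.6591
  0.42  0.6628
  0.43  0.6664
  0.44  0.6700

0.6368

σ√T = 0.2 × 0.5000 = 0.1000
ln(S/K) + (r + σ²/2)T = ln(210/220) + (0.067 + 0.2²/2)·0.25 = -0.0465 + 0.0218 = -0.0248
d₁ = -0.0248 / 0.1000 = -0.2477 → -0.25
d₂ = d₁ − σ√T = -0.2477 − 0.1000 = -0.3477 → -0.35
Risk-neutral Pr[S_T < K] = N(−d₂) = N(0.35) = 0.6368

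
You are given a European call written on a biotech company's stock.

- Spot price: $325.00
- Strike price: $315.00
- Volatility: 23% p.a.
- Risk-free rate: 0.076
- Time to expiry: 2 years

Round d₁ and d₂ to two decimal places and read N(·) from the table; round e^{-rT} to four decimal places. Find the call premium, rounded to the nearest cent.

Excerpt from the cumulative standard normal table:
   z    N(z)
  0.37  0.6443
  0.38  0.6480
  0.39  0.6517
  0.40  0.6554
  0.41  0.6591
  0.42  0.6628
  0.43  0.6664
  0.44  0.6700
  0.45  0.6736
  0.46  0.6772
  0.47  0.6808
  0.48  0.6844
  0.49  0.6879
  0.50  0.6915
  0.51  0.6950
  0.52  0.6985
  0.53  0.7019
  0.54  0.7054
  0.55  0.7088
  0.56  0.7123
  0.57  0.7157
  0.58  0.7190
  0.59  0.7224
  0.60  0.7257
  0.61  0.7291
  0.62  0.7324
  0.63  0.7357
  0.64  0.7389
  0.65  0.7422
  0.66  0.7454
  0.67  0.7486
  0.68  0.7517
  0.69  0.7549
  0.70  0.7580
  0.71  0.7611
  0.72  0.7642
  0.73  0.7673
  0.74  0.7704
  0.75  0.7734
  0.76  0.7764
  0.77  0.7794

σ√T = 0.23·√2 = 0.3253
d₁ = [ln(325/315) + (0.076 + 0.23²/2)·2] / 0.3253 = [0.0313 + 0.2049] / 0.3253 = 0.7260 which rounds to 0.73
d₂ = d₁ − σ√T = 0.7260 − 0.3253 = 0.4008 which rounds to 0.40
e^(−rT) = e^(−0.076·2) = 0.8590
N(d₁) = N(0.73) = 0.7673;  N(d₂) = N(0.40) = 0.6554
C = 325·0.7673 − 315·0.8590·0.6554 = 249.3725 − 177.3414 = 72.0311

$72.03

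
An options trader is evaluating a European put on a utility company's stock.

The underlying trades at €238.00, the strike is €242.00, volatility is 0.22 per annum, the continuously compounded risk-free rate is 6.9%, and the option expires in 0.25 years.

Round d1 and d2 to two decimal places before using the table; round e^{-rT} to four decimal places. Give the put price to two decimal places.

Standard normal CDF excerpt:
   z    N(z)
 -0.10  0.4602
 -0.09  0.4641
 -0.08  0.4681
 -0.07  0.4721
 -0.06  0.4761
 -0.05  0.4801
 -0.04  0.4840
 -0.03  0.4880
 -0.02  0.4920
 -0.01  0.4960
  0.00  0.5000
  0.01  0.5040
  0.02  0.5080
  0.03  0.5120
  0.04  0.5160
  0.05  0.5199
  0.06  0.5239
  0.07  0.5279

€10.35

σ√T = 0.22·√0.25 = 0.1100
d₁ = [ln(238/242) + (0.069 + 0.22²/2)·0.25] / 0.1100 = [-0.0167 + 0.0233] / 0.1100 = 0.0603 ⇒ 0.06
d₂ = d₁ − σ√T = 0.0603 − 0.1100 = -0.0497 ⇒ -0.05
e^(−rT) = e^(−0.069·0.25) = 0.9829
N(−d₂) = N(0.05) = 0.5199;  N(−d₁) = N(-0.06) = 0.4761
P = 242·0.9829·0.5199 − 238·0.4761 = 123.6643 − 113.3118 = 10.3525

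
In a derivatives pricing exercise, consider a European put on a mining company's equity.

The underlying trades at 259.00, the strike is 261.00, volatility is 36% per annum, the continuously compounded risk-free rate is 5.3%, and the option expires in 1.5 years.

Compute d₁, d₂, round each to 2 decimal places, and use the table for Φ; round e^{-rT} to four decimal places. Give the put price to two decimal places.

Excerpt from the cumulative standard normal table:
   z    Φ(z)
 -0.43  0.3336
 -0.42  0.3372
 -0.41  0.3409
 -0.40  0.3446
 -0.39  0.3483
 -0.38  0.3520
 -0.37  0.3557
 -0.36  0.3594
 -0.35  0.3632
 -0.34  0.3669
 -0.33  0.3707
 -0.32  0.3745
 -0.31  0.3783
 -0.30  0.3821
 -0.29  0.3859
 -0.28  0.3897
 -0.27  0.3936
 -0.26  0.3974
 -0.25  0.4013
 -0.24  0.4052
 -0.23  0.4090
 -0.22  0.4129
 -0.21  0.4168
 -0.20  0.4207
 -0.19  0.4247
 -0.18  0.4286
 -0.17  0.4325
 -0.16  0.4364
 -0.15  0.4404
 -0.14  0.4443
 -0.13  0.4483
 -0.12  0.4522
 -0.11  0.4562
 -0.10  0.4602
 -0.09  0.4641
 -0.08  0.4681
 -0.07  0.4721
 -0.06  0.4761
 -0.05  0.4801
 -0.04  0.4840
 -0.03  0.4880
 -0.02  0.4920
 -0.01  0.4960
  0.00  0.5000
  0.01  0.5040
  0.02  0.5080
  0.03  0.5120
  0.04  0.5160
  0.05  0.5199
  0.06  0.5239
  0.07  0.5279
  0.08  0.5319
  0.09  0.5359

35.12

σ√T = 0.36·√1.5 = 0.4409
d₁ = [ln(259/261) + (0.053 + ½·0.36²)·1.5] / (σ√T) = (-0.0077 + 0.1767) / 0.4409 = 0.3833 ≈ 0.38
d₂ = 0.3833 − 0.4409 = -0.0576 ≈ -0.06
e^(−rT) = e^(−0.053·1.5) = 0.9236
P = 261·0.9236·N(0.06) − 259·N(-0.38) = 261·0.9236·0.5239 − 259·0.3520 = 126.2911 − 91.1680 = 35.1231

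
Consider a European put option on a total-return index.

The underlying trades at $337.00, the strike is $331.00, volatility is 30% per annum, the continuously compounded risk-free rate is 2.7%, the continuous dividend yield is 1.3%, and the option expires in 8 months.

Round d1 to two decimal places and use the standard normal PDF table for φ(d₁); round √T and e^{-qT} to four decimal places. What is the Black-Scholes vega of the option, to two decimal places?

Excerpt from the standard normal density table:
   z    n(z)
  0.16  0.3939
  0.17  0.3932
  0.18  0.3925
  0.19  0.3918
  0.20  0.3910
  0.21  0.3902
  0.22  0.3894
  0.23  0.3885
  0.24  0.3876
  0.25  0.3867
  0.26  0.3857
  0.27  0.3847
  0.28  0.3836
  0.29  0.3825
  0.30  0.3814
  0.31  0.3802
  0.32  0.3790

105.98

T = 0.6667;  σ√T = 0.2449
ln(S/K) + (r − q + σ²/2)T = ln(337/331) + (0.027 − 0.013 + 0.3²/2)·0.6667 = 0.0180 + 0.0393 = 0.0573
d₁ = 0.0573 / 0.2449 = 0.2339 ⇒ 0.23
√T = √0.6667 = 0.8165
φ(d₁) = φ(0.23) = 0.3885
e^(−qT) = e^(−0.013·0.6667) = 0.9914
vega = S·e^(−qT)·φ(d₁)·√T = 337·0.9914·0.3885·0.8165 = 105.9805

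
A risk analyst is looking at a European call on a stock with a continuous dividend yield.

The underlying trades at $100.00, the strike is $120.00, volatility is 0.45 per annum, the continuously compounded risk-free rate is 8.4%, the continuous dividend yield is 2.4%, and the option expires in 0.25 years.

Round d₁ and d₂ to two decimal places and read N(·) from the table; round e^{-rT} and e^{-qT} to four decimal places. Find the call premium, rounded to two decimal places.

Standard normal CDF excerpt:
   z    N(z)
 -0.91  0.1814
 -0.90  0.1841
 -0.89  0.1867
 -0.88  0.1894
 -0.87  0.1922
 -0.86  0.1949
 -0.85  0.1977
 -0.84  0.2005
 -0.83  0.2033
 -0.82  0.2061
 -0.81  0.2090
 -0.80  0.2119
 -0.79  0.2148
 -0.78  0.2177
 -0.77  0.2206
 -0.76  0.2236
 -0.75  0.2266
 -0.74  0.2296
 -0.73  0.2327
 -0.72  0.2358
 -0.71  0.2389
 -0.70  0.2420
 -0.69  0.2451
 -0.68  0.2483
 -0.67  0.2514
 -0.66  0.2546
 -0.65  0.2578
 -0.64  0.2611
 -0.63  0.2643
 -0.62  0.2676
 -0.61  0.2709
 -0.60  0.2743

σ√T = 0.45 × 0.5000 = 0.2250
d₁ = [ln(100/120) + (0.084 − 0.024 + ½·0.45²)·0.25] / (σ√T) = (-0.1823 + 0.0403) / 0.2250 = -0.6312 ⇒ -0.63
d₂ = -0.6312 − 0.2250 = -0.8562 ⇒ -0.86
e^(−qT) = e^(−0.024·0.25) = 0.9940;  e^(−rT) = e^(−0.084·0.25) = 0.9792
N(d₁) = N(-0.63) = 0.2643;  N(d₂) = N(-0.86) = 0.1949
C = 100·0.9940·0.2643 − 120·0.9792·0.1949 = 26.2714 − 22.9015 = 3.3699

$3.37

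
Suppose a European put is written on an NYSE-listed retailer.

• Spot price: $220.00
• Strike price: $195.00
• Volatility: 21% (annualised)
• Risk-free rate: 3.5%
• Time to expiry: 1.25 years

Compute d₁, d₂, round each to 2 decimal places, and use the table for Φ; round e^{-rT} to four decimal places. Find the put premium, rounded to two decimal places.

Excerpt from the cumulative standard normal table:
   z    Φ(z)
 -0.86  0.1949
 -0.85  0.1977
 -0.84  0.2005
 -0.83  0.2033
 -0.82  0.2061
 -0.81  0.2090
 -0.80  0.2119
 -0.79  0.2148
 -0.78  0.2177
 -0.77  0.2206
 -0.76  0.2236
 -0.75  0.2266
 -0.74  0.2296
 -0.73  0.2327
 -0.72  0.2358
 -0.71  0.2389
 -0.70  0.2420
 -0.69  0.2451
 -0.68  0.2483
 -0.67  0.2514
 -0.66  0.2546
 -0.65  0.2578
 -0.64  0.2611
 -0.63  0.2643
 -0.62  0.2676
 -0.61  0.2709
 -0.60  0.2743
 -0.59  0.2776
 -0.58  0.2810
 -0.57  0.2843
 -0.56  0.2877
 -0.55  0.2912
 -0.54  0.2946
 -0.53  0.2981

σ√T = 0.21·√1.25 = 0.2348
d₁ = [ln(220/195) + (0.035 + ½·0.21²)·1.25] / (σ√T) = (0.1206 + 0.0713) / 0.2348 = 0.8175 ≈ 0.82
d₂ = 0.8175 − 0.2348 = 0.5827 ≈ 0.58
exp(−rT) = exp(−0.035·1.25) = 0.9572
N(−d₂) = N(-0.58) = 0.2810;  N(−d₁) = N(-0.82) = 0.2061
P = 195·0.9572·0.2810 − 220·0.2061 = 52.4498 − 45.3420 = 7.1078

$7.11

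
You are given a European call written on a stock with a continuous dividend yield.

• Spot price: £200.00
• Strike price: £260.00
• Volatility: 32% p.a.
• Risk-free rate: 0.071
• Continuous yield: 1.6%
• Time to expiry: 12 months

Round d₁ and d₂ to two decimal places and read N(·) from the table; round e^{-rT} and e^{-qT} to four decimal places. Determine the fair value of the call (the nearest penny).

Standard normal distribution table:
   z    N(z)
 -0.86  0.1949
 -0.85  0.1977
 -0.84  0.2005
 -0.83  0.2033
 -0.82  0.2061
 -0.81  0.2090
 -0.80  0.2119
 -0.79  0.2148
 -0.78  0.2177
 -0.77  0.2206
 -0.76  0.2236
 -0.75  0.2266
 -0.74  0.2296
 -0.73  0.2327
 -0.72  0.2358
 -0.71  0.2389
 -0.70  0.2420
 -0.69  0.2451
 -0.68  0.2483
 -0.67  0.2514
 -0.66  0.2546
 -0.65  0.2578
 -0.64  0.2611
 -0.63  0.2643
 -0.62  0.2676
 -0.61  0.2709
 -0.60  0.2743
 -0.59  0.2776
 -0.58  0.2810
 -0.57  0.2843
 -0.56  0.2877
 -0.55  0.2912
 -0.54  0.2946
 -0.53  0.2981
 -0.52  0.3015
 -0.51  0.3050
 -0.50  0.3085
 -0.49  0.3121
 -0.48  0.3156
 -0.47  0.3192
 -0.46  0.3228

£10.81

T = 1;  σ√T = 0.3200
d₁ = [ln(200/260) + (0.071 − 0.016 + 0.32²/2)·1] / 0.3200 = [-0.2624 + 0.1062] / 0.3200 = -0.4880 which rounds to -0.49
d₂ = d₁ − σ√T = -0.4880 − 0.3200 = -0.8080 which rounds to -0.81
exp(−qT) = exp(−0.016·1) = 0.9841;  exp(−rT) = exp(−0.071·1) = 0.9315
C = 200·0.9841·N(-0.49) − 260·0.9315·N(-0.81) = 200·0.9841·0.3121 − 260·0.9315·0.2090 = 61.4275 − 50.6177 = 10.8098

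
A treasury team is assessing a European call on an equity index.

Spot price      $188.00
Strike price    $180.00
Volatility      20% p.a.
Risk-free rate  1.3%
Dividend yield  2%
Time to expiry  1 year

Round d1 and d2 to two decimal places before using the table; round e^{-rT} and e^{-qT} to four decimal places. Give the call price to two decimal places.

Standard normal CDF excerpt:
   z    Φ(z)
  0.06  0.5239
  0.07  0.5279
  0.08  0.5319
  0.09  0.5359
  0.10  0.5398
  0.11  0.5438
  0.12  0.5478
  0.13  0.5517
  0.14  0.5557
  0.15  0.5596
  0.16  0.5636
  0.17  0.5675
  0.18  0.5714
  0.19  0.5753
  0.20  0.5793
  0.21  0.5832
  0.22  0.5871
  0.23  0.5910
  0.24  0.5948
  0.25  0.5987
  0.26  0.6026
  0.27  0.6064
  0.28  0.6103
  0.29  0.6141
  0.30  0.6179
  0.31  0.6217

$17.96

σ√T = 0.2 × 1.0000 = 0.2000
d₁ = [ln(188/180) + (0.013 − 0.02 + 0.2²/2)·1] / 0.2000 = [0.0435 + 0.0130] / 0.2000 = 0.2824 which rounds to 0.28
d₂ = d₁ − σ√T = 0.2824 − 0.2000 = 0.0824 which rounds to 0.08
exp(−qT) = exp(−0.02·1) = 0.9802;  exp(−rT) = exp(−0.013·1) = 0.9871
N(d₁) = N(0.28) = 0.6103;  N(d₂) = N(0.08) = 0.5319
C = 188·0.9802·0.6103 − 180·0.9871·0.5319 = 112.4646 − 94.5069 = 17.9577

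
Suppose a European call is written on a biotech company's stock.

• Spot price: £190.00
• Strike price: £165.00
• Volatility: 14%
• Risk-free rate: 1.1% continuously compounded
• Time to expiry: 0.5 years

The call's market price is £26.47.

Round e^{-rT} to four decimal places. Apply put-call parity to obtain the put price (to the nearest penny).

exp(−rT) = exp(−0.011·0.5) = 0.9945
Put-call parity: C − P = S − K·e^(−rT) = 190 − 165·0.9945 = 190 − 164.0925 = 25.9075
P = C − (C − P) = 26.47 − (25.9075) = 0.5625

£0.56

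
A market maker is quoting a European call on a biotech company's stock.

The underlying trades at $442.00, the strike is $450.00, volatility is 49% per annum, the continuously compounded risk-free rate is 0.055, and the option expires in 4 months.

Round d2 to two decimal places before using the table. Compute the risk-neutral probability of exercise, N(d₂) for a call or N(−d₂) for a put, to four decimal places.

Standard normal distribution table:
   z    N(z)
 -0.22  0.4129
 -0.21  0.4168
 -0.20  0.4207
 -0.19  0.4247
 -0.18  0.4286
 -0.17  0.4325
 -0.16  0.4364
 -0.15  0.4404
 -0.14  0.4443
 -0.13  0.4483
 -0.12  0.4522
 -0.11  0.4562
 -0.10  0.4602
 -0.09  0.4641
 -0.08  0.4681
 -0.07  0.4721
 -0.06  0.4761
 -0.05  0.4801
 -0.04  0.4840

σ√T = 0.49·√0.3333 = 0.2829
ln(S/K) + (r + σ²/2)T = ln(442/450) + (0.055 + 0.49²/2)·0.3333 = -0.0179 + 0.0583 = 0.0404
d₁ = 0.0404 / 0.2829 = 0.1428 ≈ 0.14
d₂ = d₁ − σ√T = 0.1428 − 0.2829 = -0.1401 ≈ -0.14
Pr(exercise) under Q = N(d₂) = 0.4443

0.4443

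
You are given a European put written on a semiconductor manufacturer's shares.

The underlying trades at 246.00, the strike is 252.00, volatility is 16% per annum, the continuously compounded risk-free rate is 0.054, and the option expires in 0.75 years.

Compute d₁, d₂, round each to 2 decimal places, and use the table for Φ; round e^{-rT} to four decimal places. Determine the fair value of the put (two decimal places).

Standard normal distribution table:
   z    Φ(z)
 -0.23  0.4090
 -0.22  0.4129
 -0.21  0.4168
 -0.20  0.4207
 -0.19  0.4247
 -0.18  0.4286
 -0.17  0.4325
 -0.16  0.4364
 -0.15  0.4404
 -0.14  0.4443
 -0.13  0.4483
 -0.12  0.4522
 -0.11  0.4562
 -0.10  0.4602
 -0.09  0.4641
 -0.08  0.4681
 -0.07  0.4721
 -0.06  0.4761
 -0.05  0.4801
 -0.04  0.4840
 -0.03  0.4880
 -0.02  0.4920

11.71

σ√T = 0.16·√0.75 = 0.1386
ln(S/K) + (r + σ²/2)T = ln(246/252) + (0.054 + 0.16²/2)·0.75 = -0.0241 + 0.0501 = 0.0260
d₁ = 0.0260 / 0.1386 = 0.1877 ⇒ 0.19
d₂ = d₁ − σ√T = 0.1877 − 0.1386 = 0.0491 ⇒ 0.05
e^(−rT) = e^(−0.054·0.75) = 0.9603
N(−d₂) = N(-0.05) = 0.4801;  N(−d₁) = N(-0.19) = 0.4247
P = 252·0.9603·0.4801 − 246·0.4247 = 116.1821 − 104.4762 = 11.7059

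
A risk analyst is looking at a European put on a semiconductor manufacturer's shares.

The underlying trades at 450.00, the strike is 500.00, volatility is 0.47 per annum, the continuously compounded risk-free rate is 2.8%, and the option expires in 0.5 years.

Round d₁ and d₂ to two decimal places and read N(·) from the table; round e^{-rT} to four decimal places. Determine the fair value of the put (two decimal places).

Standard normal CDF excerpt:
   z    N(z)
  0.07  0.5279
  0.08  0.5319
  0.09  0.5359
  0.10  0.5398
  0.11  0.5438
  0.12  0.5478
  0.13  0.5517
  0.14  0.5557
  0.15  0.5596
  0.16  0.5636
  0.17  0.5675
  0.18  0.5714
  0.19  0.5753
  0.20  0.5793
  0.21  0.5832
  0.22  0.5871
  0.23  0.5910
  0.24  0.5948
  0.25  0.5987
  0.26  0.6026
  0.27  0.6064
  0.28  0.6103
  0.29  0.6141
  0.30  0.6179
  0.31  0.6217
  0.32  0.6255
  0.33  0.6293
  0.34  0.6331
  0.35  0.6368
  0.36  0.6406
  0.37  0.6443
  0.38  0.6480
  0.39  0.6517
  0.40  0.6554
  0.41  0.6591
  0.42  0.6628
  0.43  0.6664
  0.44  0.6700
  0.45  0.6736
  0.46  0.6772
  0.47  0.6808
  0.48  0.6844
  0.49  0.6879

σ√T = 0.47·√0.5 = 0.3323
ln(S/K) + (r + σ²/2)T = ln(450/500) + (0.028 + 0.47²/2)·0.5 = -0.1054 + 0.0692 = -0.0361
d₁ = -0.0361 / 0.3323 = -0.1087 which rounds to -0.11
d₂ = d₁ − σ√T = -0.1087 − 0.3323 = -0.4411 which rounds to -0.44
exp(−rT) = exp(−0.028·0.5) = 0.9861
N(−d₂) = N(0.44) = 0.6700;  N(−d₁) = N(0.11) = 0.5438
P = 500·0.9861·0.6700 − 450·0.5438 = 330.3435 − 244.7100 = 85.6335

85.63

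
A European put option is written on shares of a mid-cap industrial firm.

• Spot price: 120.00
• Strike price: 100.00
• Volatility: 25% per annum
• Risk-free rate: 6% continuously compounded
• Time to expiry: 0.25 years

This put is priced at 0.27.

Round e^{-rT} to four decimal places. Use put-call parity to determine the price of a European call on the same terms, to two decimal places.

21.76

e^(−rT) = e^(−0.06·0.25) = 0.9851
Put-call parity: C − P = S − K·e^(−rT) = 120 − 100·0.9851 = 120 − 98.5100 = 21.4900
C = P + (C − P) = 0.27 + (21.4900) = 21.7600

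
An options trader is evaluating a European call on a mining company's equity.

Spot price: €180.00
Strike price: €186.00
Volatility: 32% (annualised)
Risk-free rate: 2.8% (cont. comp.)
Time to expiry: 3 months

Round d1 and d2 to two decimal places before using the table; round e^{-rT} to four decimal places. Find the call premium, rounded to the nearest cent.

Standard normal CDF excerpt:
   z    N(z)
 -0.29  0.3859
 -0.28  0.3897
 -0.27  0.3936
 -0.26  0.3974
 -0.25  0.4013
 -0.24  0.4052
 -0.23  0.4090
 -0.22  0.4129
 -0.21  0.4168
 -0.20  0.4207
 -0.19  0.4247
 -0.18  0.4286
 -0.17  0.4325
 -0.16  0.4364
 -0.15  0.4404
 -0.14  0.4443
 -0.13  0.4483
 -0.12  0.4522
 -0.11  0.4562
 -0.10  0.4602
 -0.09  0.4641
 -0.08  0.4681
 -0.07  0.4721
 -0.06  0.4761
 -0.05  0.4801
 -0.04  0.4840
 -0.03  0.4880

€9.42

σ√T = 0.32·√0.25 = 0.1600
d₁ = [ln(180/186) + (0.028 + 0.32²/2)·0.25] / 0.1600 = [-0.0328 + 0.0198] / 0.1600 = -0.0812 ≈ -0.08
d₂ = d₁ − σ√T = -0.0812 − 0.1600 = -0.2412 ≈ -0.24
e^(−rT) = e^(−0.028·0.25) = 0.9930
C = 180·N(-0.08) − 186·0.9930·N(-0.24) = 180·0.4681 − 186·0.9930·0.4052 = 84.2580 − 74.8396 = 9.4184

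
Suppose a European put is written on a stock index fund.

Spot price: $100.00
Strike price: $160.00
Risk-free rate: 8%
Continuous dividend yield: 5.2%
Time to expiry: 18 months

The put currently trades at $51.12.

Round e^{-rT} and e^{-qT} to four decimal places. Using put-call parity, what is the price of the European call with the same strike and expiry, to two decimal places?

$1.72

e^(−qT) = e^(−0.052·1.5) = 0.9250;  e^(−rT) = e^(−0.08·1.5) = 0.8869
Put-call parity: C − P = S·e^(−qT) − K·e^(−rT) = 100·0.9250 − 160·0.8869 = 92.5000 − 141.9040 = -49.4040
C = P + (C − P) = 51.12 + (-49.4040) = 1.7160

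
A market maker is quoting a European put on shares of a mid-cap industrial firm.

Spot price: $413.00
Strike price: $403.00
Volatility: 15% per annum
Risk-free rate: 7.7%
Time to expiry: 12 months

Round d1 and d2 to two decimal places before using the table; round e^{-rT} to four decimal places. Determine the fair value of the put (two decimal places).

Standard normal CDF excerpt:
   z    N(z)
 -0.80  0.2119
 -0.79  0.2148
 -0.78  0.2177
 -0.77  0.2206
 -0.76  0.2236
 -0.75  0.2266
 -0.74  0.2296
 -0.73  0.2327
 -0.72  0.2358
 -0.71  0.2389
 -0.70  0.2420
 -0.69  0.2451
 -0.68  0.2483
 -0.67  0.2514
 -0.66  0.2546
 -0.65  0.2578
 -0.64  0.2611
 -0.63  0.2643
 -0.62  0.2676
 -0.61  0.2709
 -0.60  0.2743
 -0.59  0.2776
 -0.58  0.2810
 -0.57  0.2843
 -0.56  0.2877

$8.77

T = 1;  σ√T = 0.1500
d₁ = [ln(413/403) + (0.077 + 0.15²/2)·1] / 0.1500 = [0.0245 + 0.0882] / 0.1500 = 0.7517 ≈ 0.75
d₂ = d₁ − σ√T = 0.7517 − 0.1500 = 0.6017 ≈ 0.60
exp(−rT) = exp(−0.077·1) = 0.9259
P = 403·0.9259·N(-0.60) − 413·N(-0.75) = 403·0.9259·0.2743 − 413·0.2266 = 102.3517 − 93.5858 = 8.7659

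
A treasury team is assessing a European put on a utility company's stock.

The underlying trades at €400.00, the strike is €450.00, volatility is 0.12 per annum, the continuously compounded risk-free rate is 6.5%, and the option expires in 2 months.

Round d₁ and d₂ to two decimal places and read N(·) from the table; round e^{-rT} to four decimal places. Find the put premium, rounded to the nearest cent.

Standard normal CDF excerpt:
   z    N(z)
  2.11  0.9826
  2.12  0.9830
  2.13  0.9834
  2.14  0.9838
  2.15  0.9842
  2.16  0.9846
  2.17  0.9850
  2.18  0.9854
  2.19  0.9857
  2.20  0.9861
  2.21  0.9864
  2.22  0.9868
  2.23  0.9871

€45.25

σ√T = 0.12·√0.1667 = 0.0490
d₁ = [ln(400/450) + (0.065 + 0.12²/2)·0.1667] / 0.0490 = [-0.1178 + 0.0120] / 0.0490 = -2.1586 ≈ -2.16
d₂ = d₁ − σ√T = -2.1586 − 0.0490 = -2.2076 ≈ -2.21
e^(−rT) = e^(−0.065·0.1667) = 0.9892
P = 450·0.9892·N(2.21) − 400·N(2.16) = 450·0.9892·0.9864 − 400·0.9846 = 439.0861 − 393.8400 = 45.2461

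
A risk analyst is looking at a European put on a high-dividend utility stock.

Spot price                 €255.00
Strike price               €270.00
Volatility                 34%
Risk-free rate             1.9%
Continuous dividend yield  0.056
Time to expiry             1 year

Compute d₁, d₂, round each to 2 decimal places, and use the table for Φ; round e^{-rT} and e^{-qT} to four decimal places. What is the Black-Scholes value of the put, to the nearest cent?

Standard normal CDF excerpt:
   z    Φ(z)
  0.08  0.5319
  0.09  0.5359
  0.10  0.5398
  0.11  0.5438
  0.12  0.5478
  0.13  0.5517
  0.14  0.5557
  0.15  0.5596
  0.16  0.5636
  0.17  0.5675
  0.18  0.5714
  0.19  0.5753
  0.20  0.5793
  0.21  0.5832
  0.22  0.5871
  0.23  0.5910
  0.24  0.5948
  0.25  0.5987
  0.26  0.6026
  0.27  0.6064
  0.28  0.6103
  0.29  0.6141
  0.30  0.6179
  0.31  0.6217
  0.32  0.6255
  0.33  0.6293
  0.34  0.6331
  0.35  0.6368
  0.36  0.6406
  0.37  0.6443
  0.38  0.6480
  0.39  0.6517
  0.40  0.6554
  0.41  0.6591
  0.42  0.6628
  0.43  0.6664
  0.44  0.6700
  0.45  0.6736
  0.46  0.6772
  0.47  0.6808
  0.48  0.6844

€47.34

σ√T = 0.34·√1 = 0.3400
d₁ = [ln(255/270) + (0.019 − 0.056 + ½·0.34²)·1] / (σ√T) = (-0.0572 + 0.0208) / 0.3400 = -0.1069 → -0.11
d₂ = -0.1069 − 0.3400 = -0.4469 → -0.45
exp(−qT) = exp(−0.056·1) = 0.9455;  exp(−rT) = exp(−0.019·1) = 0.9812
P = 270·0.9812·N(0.45) − 255·0.9455·N(0.11) = 270·0.9812·0.6736 − 255·0.9455·0.5438 = 178.4528 − 131.1115 = 47.3413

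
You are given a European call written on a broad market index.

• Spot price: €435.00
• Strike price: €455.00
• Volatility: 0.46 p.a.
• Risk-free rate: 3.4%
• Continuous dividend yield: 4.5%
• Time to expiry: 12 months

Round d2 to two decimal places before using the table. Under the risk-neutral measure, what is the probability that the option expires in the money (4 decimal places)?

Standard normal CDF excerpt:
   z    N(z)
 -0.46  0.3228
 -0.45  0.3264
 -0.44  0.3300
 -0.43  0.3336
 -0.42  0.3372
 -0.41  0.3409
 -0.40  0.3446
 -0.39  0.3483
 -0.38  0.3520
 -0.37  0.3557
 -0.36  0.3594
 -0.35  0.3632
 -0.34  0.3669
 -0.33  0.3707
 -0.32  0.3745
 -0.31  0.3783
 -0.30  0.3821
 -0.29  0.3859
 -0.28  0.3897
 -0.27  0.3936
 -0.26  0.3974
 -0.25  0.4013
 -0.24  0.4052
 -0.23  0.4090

T = 1;  σ√T = 0.4600
d₁ = [ln(435/455) + (0.034 − 0.045 + 0.46²/2)·1] / 0.4600 = [-0.0450 + 0.0948] / 0.4600 = 0.1084 which rounds to 0.11
d₂ = d₁ − σ√T = 0.1084 − 0.4600 = -0.3516 which rounds to -0.35
Risk-neutral Pr[S_T > K] = N(d₂) = N(-0.35) = 0.3632

0.3632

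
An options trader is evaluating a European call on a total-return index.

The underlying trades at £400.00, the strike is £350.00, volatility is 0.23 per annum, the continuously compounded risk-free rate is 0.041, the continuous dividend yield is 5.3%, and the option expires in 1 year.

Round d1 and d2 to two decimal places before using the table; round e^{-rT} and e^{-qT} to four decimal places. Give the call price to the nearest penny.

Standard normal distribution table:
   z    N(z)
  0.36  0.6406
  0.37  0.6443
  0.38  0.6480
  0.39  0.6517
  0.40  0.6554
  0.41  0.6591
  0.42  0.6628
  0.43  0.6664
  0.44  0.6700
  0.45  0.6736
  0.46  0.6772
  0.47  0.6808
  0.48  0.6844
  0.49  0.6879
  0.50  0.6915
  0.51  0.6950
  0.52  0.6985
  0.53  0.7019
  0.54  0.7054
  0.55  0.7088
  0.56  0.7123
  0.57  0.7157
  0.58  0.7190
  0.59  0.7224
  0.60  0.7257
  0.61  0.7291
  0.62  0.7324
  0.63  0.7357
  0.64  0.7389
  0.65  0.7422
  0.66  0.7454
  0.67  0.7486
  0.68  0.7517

T = 1;  σ√T = 0.2300
ln(S/K) + (r − q + σ²/2)T = ln(400/350) + (0.041 − 0.053 + 0.23²/2)·1 = 0.1335 + 0.0145 = 0.1480
d₁ = 0.1480 / 0.2300 = 0.6434 ⇒ 0.64
d₂ = d₁ − σ√T = 0.6434 − 0.2300 = 0.4134 ⇒ 0.41
e^(−qT) = e^(−0.053·1) = 0.9484;  e^(−rT) = e^(−0.041·1) = 0.9598
C = 400·0.9484·N(0.64) − 350·0.9598·N(0.41) = 400·0.9484·0.7389 − 350·0.9598·0.6591 = 280.3091 − 221.4115 = 58.8976

£58.90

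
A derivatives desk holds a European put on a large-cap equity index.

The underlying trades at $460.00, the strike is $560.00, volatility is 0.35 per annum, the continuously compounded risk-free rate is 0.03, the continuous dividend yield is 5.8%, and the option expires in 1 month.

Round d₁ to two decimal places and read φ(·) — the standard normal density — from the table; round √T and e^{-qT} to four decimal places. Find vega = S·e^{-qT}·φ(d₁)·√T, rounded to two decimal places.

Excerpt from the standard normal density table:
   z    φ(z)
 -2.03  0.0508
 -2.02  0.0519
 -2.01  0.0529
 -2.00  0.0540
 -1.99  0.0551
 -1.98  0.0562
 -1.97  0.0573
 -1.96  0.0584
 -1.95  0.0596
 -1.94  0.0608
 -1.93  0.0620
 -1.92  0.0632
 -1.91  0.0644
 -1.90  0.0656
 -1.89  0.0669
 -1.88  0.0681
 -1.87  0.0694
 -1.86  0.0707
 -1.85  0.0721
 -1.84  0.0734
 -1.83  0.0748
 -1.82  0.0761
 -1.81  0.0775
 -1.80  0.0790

T = 0.08333;  σ√T = 0.1010
d₁ = [ln(460/560) + (0.03 − 0.058 + 0.35²/2)·0.08333] / 0.1010 = [-0.1967 + 0.0028] / 0.1010 = -1.9195 which rounds to -1.92
√T = √0.08333 = 0.2887
φ(d₁) = φ(-1.92) = 0.0632
e^(−qT) = e^(−0.058·0.08333) = 0.9952
vega = S·e^(−qT)·φ(d₁)·√T = 460·0.9952·0.0632·0.2887 = 8.3528
(Call and put vega coincide under Black-Scholes.)

8.35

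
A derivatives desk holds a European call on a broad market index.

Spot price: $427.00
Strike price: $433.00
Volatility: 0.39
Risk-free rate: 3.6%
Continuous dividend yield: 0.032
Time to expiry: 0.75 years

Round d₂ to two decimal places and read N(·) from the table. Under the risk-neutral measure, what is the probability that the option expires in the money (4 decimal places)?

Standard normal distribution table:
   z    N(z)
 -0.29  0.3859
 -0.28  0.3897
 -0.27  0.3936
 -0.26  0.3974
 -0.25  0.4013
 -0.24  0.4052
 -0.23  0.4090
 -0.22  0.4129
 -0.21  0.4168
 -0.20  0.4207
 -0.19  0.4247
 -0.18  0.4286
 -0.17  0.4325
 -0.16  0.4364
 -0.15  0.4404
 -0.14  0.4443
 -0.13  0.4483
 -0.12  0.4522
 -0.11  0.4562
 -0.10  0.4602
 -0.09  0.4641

0.4207

σ√T = 0.39 × 0.8660 = 0.3377
ln(S/K) + (r − q + σ²/2)T = ln(427/433) + (0.036 − 0.032 + 0.39²/2)·0.75 = -0.0140 + 0.0600 = 0.0461
d₁ = 0.0461 / 0.3377 = 0.1364 which rounds to 0.14
d₂ = d₁ − σ√T = 0.1364 − 0.3377 = -0.2013 which rounds to -0.20
Pr(exercise) under Q = N(d₂) = 0.4207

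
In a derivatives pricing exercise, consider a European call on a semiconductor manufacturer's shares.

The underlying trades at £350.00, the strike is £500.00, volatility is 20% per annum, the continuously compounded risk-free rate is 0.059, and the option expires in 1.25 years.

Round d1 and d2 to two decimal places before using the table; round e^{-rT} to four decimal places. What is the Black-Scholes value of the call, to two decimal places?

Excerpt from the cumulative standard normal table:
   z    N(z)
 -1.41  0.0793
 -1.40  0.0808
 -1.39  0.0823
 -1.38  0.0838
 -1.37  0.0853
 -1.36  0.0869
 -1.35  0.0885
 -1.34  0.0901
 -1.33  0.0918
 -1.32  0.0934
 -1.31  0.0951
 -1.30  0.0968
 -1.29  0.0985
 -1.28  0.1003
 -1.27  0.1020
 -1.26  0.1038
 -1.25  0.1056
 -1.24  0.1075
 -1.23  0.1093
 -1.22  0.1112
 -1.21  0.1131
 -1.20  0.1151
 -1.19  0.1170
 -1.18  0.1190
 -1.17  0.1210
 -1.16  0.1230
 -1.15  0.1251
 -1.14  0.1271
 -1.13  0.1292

T = 1.25;  σ√T = 0.2236
d₁ = [ln(350/500) + (0.059 + ½·0.2²)·1.25] / (σ√T) = (-0.3567 + 0.0988) / 0.2236 = -1.1535 → -1.15
d₂ = -1.1535 − 0.2236 = -1.3771 → -1.38
e^(−rT) = e^(−0.059·1.25) = 0.9289
N(d₁) = N(-1.15) = 0.1251;  N(d₂) = N(-1.38) = 0.0838
C = 350·0.1251 − 500·0.9289·0.0838 = 43.7850 − 38.9209 = 4.8641

£4.86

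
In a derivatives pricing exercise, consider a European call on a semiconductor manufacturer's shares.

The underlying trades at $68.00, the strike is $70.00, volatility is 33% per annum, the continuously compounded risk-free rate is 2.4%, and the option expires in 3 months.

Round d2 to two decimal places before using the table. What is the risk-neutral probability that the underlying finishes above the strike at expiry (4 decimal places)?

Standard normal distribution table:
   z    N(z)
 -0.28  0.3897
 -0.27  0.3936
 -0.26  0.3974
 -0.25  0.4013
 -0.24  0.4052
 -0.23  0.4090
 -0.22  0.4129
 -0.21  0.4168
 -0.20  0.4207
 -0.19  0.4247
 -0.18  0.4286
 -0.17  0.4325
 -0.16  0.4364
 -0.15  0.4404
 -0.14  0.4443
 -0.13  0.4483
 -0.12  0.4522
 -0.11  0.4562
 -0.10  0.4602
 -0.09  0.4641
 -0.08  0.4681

σ√T = 0.33 × 0.5000 = 0.1650
ln(S/K) + (r + σ²/2)T = ln(68/70) + (0.024 + 0.33²/2)·0.25 = -0.0290 + 0.0196 = -0.0094
d₁ = -0.0094 / 0.1650 = -0.0568 ≈ -0.06
d₂ = d₁ − σ√T = -0.0568 − 0.1650 = -0.2218 ≈ -0.22
Risk-neutral Pr[S_T > K] = N(d₂) = N(-0.22) = 0.4129

0.4129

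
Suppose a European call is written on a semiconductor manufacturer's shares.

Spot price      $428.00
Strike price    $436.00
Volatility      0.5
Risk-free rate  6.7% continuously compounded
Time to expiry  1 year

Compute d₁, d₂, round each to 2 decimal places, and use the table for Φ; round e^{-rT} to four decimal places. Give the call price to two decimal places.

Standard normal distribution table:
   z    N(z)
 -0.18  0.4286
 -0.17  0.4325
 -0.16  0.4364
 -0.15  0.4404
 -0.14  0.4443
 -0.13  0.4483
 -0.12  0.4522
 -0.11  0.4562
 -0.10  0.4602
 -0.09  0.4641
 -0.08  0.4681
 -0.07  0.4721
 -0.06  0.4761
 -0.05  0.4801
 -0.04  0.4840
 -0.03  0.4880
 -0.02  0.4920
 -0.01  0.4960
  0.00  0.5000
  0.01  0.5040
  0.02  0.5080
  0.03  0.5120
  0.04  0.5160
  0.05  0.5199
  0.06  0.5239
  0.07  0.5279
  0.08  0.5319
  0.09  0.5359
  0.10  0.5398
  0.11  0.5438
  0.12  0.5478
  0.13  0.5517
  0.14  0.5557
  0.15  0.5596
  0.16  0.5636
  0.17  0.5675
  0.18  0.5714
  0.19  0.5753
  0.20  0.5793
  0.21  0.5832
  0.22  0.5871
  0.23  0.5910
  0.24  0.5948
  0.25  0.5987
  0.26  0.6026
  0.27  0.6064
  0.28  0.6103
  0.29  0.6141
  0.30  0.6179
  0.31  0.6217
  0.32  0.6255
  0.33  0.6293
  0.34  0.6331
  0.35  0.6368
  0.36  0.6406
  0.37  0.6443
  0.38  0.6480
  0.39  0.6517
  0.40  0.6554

$92.98

T = 1;  σ√T = 0.5000
ln(S/K) + (r + σ²/2)T = ln(428/436) + (0.067 + 0.5²/2)·1 = -0.0185 + 0.1920 = 0.1735
d₁ = 0.1735 / 0.5000 = 0.3470 ≈ 0.35
d₂ = d₁ − σ√T = 0.3470 − 0.5000 = -0.1530 ≈ -0.15
e^(−rT) = e^(−0.067·1) = 0.9352
N(d₁) = N(0.35) = 0.6368;  N(d₂) = N(-0.15) = 0.4404
C = 428·0.6368 − 436·0.9352·0.4404 = 272.5504 − 179.5719 = 92.9785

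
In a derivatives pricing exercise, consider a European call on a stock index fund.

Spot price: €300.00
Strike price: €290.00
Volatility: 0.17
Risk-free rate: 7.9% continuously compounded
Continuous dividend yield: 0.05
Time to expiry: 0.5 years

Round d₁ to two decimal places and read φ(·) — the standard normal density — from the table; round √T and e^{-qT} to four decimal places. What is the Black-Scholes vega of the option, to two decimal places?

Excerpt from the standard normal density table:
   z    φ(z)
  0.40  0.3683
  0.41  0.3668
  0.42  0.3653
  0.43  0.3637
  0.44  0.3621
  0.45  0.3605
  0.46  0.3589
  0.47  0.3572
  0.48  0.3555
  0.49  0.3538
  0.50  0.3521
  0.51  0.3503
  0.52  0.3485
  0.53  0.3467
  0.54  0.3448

T = 0.5;  σ√T = 0.1202
ln(S/K) + (r − q + σ²/2)T = ln(300/290) + (0.079 − 0.05 + 0.17²/2)·0.5 = 0.0339 + 0.0217 = 0.0556
d₁ = 0.0556 / 0.1202 = 0.4628 ⇒ 0.46
√T = √0.5 = 0.7071
φ(d₁) = φ(0.46) = 0.3589
e^(−qT) = e^(−0.05·0.5) = 0.9753
vega = S·e^(−qT)·φ(d₁)·√T = 300·0.9753·0.3589·0.7071 = 74.2530
(Vega is the same for a European call and put with the same parameters.)

74.25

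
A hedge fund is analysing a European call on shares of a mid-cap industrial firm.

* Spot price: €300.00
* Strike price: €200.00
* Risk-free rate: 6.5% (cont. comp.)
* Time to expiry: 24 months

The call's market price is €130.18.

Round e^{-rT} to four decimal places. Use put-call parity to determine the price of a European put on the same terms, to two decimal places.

€5.80

exp(−rT) = exp(−0.065·2) = 0.8781
Put-call parity: C − P = S − K·e^(−rT) = 300 − 200·0.8781 = 300 − 175.6200 = 124.3800
P = C − (C − P) = 130.18 − (124.3800) = 5.8000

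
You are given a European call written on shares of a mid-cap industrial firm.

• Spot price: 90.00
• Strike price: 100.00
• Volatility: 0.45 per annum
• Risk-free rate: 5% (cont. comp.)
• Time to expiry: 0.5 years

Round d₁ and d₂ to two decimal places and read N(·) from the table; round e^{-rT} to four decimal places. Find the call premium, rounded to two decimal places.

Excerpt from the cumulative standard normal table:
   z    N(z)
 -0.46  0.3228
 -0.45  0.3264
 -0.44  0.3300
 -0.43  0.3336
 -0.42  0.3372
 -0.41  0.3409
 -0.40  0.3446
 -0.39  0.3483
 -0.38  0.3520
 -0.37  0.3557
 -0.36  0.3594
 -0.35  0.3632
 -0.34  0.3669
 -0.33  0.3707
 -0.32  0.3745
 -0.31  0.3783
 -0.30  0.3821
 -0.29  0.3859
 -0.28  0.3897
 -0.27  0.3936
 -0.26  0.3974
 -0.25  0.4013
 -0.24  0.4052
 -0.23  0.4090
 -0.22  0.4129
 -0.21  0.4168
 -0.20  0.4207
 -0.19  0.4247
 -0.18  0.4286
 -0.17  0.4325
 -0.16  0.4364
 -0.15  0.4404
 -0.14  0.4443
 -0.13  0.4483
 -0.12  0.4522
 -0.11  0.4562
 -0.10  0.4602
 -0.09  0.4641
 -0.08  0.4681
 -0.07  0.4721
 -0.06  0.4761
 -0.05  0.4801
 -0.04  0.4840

σ√T = 0.45·√0.5 = 0.3182
d₁ = [ln(90/100) + (0.05 + 0.45²/2)·0.5] / 0.3182 = [-0.1054 + 0.0756] / 0.3182 = -0.0934 → -0.09
d₂ = d₁ − σ√T = -0.0934 − 0.3182 = -0.4116 → -0.41
exp(−rT) = exp(−0.05·0.5) = 0.9753
N(d₁) = N(-0.09) = 0.4641;  N(d₂) = N(-0.41) = 0.3409
C = 90·0.4641 − 100·0.9753·0.3409 = 41.7690 − 33.2480 = 8.5210

8.52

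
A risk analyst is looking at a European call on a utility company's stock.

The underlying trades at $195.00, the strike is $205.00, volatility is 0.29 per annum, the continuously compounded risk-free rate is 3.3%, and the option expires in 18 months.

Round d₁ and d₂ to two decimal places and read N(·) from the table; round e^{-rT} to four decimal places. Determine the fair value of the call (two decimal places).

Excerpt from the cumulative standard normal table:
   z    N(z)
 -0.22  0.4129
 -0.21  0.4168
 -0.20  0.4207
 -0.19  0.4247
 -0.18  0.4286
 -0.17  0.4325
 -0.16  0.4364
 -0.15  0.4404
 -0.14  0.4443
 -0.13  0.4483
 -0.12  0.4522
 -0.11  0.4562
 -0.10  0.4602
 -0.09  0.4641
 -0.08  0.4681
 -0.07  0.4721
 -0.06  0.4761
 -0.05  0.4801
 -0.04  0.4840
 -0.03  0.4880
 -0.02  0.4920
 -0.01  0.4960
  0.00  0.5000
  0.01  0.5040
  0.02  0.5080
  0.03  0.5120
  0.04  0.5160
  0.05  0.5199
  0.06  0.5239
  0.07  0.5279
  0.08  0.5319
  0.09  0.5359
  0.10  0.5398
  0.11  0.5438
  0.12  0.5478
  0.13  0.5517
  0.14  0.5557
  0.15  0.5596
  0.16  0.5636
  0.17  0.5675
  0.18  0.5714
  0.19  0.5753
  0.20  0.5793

$27.80

σ√T = 0.29 × 1.2247 = 0.3552
ln(S/K) + (r + σ²/2)T = ln(195/205) + (0.033 + 0.29²/2)·1.5 = -0.0500 + 0.1126 = 0.0626
d₁ = 0.0626 / 0.3552 = 0.1762 ⇒ 0.18
d₂ = d₁ − σ√T = 0.1762 − 0.3552 = -0.1790 ⇒ -0.18
e^(−rT) = e^(−0.033·1.5) = 0.9517
N(d₁) = N(0.18) = 0.5714;  N(d₂) = N(-0.18) = 0.4286
C = 195·0.5714 − 205·0.9517·0.4286 = 111.4230 − 83.6192 = 27.8038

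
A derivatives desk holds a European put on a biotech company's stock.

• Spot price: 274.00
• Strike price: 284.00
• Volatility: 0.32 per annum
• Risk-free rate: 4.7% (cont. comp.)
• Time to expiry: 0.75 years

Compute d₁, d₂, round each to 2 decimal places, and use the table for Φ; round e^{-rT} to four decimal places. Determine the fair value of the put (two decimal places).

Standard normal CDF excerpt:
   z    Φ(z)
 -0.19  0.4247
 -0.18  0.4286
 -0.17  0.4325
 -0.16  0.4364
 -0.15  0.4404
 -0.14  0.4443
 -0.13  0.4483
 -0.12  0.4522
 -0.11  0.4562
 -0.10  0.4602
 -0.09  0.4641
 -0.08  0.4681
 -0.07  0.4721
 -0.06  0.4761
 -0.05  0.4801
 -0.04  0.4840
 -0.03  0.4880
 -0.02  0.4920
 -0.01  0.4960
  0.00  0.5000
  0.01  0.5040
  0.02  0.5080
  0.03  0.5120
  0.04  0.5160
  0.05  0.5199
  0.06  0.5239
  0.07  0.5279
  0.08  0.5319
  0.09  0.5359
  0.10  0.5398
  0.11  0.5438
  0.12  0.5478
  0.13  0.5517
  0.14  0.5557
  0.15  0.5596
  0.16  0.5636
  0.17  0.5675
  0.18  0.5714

30.62

σ√T = 0.32·√0.75 = 0.2771
d₁ = [ln(274/284) + (0.047 + 0.32²/2)·0.75] / 0.2771 = [-0.0358 + 0.0737] / 0.2771 = 0.1364 → 0.14
d₂ = d₁ − σ√T = 0.1364 − 0.2771 = -0.1407 → -0.14
e^(−rT) = e^(−0.047·0.75) = 0.9654
N(−d₂) = N(0.14) = 0.5557;  N(−d₁) = N(-0.14) = 0.4443
P = 284·0.9654·0.5557 − 274·0.4443 = 152.3583 − 121.7382 = 30.6201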